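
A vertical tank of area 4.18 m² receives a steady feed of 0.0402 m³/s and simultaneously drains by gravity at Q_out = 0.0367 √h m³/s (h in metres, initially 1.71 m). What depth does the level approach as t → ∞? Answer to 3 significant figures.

A dh/dt = Q_in − 0.0367 √h. Steady state requires inflow = outflow:
Q_in = 0.0367 √h_ss ⇒ √h_ss = 0.0402/0.0367 = 1.0954.
h_ss = 1.0954² = 1.1998 m. (Since h₀ = 1.71 m > h_ss, the level will fall toward this value.)

1.20 m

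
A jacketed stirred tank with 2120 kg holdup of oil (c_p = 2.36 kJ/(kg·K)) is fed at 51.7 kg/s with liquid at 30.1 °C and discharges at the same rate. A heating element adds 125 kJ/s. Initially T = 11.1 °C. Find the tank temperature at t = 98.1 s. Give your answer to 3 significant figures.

29.3 °C

Energy balance: M c_p dT/dt = ṁ c_p (T_in − T) + 125.
τ = M/ṁ = 41.006 s; T_ss = T_in + Q̇/(ṁ c_p) = 30.1 + 125/(51.7·2.36) = 31.124 °C.
T approaches T_ss exponentially: T(t) = T_ss + (T₀ − T_ss) e^(−t/τ).
T(98.1) = 31.124 + (-20.024)·e^(−98.1/41.006) = 31.124 + (-20.024)·0.091415 = 29.294 °C.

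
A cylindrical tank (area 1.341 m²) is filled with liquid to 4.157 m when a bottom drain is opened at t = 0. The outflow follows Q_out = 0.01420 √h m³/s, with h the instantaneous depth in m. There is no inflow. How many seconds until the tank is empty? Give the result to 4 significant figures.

A dh/dt = −Q_out = −0.01420 √h.
∫ h^(−1/2) dh = −(0.01420/A) ∫ dt, giving 2√h = 2√h₀ − (0.01420/A) t.
Tank is empty when √h = 0: t_empty = 2A√h₀/0.01420.
t_empty = 2·1.341·√4.157/0.01420 = 2.68200·2.03887/0.01420 = 385.088 s.

385.1 s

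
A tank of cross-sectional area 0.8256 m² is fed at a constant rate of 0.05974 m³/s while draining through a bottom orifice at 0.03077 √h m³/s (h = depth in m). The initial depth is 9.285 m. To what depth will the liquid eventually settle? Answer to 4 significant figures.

3.769 m

Volume balance on the tank: A dh/dt = Q_in − 0.03077 √h. At steady state dh/dt = 0:
Q_in = 0.03077 √h_ss ⇒ √h_ss = 0.05974/0.03077 = 1.94150.
h_ss = 1.94150² = 3.76943 m. (Since h₀ = 9.285 m > h_ss, the level will fall toward this value.)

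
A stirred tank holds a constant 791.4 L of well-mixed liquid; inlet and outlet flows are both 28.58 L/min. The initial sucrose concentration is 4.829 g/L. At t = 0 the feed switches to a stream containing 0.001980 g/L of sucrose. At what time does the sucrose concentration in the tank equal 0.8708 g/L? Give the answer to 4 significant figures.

Species balance: V dC/dt = Q(C_in − C) ⇒ τ = V/Q = 27.6907 min.
C(t) = C_in + (C₀ − C_in) e^(−t/τ). Set C = 0.8708 and solve for t:
e^(−t/τ) = (C − C_in)/(C₀ − C_in) = (0.8708 − 0.001980)/(4.829 − 0.001980) = 0.179991
t = −τ ln(…) = 27.6907 × 1.71485 = 47.4853 min.

47.49 min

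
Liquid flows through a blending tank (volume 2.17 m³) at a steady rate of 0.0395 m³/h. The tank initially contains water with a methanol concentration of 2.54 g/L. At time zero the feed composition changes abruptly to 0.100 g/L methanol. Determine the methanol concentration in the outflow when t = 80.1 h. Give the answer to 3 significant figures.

Species balance on the tank: V dC/dt = Q(C_in − C).
Rewrite as dC/dt + C/τ = C_in/τ, τ = V/Q = 54.937 h.
C approaches C_in exponentially: C(t) = C_in + (C₀ − C_in) e^(−t/τ).
C(80.1) = 0.100 + (2.54 − 0.100)·e^(−80.1/54.937) = 0.100 + (2.4400)·0.23269 = 0.66777 g/L.

0.668 g/L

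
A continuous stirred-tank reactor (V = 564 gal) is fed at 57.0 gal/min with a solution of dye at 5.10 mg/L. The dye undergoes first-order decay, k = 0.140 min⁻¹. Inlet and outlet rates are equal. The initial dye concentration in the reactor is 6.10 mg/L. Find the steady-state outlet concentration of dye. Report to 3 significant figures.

V dC/dt = Q(C_in − C) − k V C.
At steady state: 0 = Q C_in − (Q + kV) C_ss, so C_ss = Q C_in/(Q + kV).
C_ss = 57.0·5.10/(57.0 + 0.140·564) = 290.70/135.96 = 2.1381 mg/L.

2.14 mg/L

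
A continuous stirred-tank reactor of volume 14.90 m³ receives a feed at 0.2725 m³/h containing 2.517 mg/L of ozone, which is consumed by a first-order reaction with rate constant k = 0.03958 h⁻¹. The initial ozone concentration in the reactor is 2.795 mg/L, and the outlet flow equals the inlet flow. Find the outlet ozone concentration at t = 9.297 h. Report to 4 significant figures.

1.963 mg/L

Species balance: V dC/dt = Q C_in − Q C − k V C.
This is linear with rate a = Q/V + k = 0.0578686 h⁻¹.
C_ss = Q C_in/(Q + kV) = 0.795464 mg/L; C(t) = C_ss + (C₀ − C_ss) e^(−a t).
C(9.297) = 0.795464 + (1.99954)·e^(−0.0578686·9.297) = 0.795464 + (1.99954)·0.583912 = 1.96302 mg/L.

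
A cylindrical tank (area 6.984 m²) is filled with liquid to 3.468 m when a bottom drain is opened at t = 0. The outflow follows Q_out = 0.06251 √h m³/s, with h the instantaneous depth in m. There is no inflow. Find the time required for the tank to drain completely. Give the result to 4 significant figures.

With no inflow, A dh/dt = −0.06251 √h.
Separate and integrate: 2(√h − √h₀) = −(0.06251/A) t.
Set h = 0: 2√h₀ = (0.06251/A) t_empty ⇒ t_empty = 2A√h₀/0.06251.
t_empty = 2·6.984·√3.468/0.06251 = 13.9680·1.86226/0.06251 = 416.125 s.

416.1 s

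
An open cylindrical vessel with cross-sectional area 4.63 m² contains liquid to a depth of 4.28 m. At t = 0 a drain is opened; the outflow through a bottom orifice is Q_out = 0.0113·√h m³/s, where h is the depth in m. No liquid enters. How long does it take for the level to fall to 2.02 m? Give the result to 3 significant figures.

Unsteady balance on liquid volume: A dh/dt = −0.0113 √h.
Separate and integrate: 2(√h − √h₀) = −(0.0113/A) t.
t = 2A(√h₀ − √h)/0.0113 = 2·4.63·(√4.28 − √2.02)/0.0113
  = 9.2600 × (2.0688 − 1.4213) / 0.0113 = 530.65 s.

531 s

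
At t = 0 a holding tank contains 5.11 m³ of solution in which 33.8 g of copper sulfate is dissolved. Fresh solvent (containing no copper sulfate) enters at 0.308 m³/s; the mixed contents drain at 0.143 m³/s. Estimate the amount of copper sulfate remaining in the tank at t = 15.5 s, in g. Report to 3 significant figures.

Let m(t) be the amount of copper sulfate. Volume: V(t) = V₀ + (Q_in − Q_out) t = 5.11 + 0.16500 t; V(15.5) = 7.6675 m³.
No copper sulfate enters, so dm/dt = −Q_out · (m/V).
dm/m = −Q_out dt/(V₀ + 0.16500 t); integrating gives ln(m/m₀) = −(Q_out/(Q_in−Q_out)) ln(V/V₀).
m = m₀ (V₀/V)^(Q_out/(Q_in−Q_out)) = 33.8 × (5.11/7.6675)^(0.86667) = 23.778 g.

23.8 g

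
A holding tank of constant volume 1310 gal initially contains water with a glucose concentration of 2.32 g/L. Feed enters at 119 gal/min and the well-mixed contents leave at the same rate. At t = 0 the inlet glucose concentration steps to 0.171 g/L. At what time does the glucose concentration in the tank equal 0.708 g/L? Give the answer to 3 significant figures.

Species balance: V dC/dt = Q(C_in − C) ⇒ τ = V/Q = 11.008 min.
C(t) = C_in + (C₀ − C_in) e^(−t/τ). Set C = 0.708 and solve for t:
e^(−t/τ) = (C − C_in)/(C₀ − C_in) = (0.708 − 0.171)/(2.32 − 0.171) = 0.24988
t = −τ ln(…) = 11.008 × 1.3868 = 15.266 min.

15.3 min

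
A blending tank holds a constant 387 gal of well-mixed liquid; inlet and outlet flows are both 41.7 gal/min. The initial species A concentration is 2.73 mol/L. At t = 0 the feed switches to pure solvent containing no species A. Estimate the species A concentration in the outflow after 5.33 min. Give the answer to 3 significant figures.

1.54 mol/L

Species balance on the tank: V dC/dt = Q(C_in − C).
Time constant τ = V/Q = 387/41.7 = 9.2806 min.
Integrating: C(t) = C_in + (C₀ − C_in) e^(−t/τ).
C(5.33) = 0 + (2.73 − 0)·e^(−5.33/9.2806) = 0 + (2.7300)·0.56309 = 1.5372 mol/L.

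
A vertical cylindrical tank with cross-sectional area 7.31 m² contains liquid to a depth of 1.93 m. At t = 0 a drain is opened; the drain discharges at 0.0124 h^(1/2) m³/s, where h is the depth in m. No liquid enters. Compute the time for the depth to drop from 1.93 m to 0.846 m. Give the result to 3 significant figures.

554 s

Unsteady balance on liquid volume: A dh/dt = −0.0124 √h.
∫ h^(−1/2) dh = −(0.0124/A) ∫ dt, giving 2√h = 2√h₀ − (0.0124/A) t.
t = 2A(√h₀ − √h)/0.0124 = 2·7.31·(√1.93 − √0.846)/0.0124
  = 14.620 × (1.3892 − 0.91978) / 0.0124 = 553.51 s.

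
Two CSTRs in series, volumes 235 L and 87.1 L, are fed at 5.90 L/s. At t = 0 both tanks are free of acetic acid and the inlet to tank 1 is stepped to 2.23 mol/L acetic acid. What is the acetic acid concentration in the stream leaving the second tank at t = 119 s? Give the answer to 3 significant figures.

2.05 mol/L

Species balance on tank i: dCᵢ/dt = (Cᵢ₋₁ − Cᵢ)/τᵢ with τᵢ = Vᵢ/Q.
τ₁ = 235/5.90 = 39.831 s; τ₂ = 87.1/5.90 = 14.763 s.
Tank 1: C₁ = C_in(1 − e^(−t/τ₁)). Tank 2 (τ₁ ≠ τ₂): C₂ = C_in[1 − (τ₁ e^(−t/τ₁) − τ₂ e^(−t/τ₂))/(τ₁ − τ₂)].
At t = 119: e^(−t/τ₁) = 0.050405, e^(−t/τ₂) = 0.00031566.
C₂ = 2.23·[1 − (39.831·0.050405 − 14.763·0.00031566)/(25.068)] = 2.23·0.92010 = 2.0518 mol/L.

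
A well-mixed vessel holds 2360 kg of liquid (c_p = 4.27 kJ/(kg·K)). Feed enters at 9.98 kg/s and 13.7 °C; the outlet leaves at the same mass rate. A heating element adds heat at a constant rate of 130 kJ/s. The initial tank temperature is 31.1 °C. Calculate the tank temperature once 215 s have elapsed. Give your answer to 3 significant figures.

22.5 °C

M c_p dT/dt = ṁ c_p (T_in − T) + Q̇.
τ = M/ṁ = 236.47 s; T_ss = T_in + Q̇/(ṁ c_p) = 13.7 + 130/(9.98·4.27) = 16.751 °C.
Solution: T(t) = T_ss + (T₀ − T_ss) e^(−t/τ).
T(215) = 16.751 + (14.349)·e^(−215/236.47) = 16.751 + (14.349)·0.40285 = 22.531 °C.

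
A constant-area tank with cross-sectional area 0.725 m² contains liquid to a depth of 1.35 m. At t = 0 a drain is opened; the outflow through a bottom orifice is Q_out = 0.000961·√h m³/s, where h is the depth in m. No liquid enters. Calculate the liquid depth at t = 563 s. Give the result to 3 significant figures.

0.622 m

With no inflow, A dh/dt = −0.000961 √h.
∫ h^(−1/2) dh = −(0.000961/A) ∫ dt, giving 2√h = 2√h₀ − (0.000961/A) t.
√h = √1.35 − 0.000961·563/(2·0.725) = 1.1619 − 0.37313 = 0.78876.
h = 0.78876² = 0.62215 m.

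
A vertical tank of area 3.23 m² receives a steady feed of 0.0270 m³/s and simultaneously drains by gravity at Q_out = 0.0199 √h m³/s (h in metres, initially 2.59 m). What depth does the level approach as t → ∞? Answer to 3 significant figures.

Mass balance (ρ constant): A dh/dt = Q_in − 0.0199 √h. At steady state dh/dt = 0:
Q_in = 0.0199 √h_ss ⇒ √h_ss = 0.0270/0.0199 = 1.3568.
h_ss = 1.3568² = 1.8409 m. (Since h₀ = 2.59 m > h_ss, the level will fall toward this value.)

1.84 m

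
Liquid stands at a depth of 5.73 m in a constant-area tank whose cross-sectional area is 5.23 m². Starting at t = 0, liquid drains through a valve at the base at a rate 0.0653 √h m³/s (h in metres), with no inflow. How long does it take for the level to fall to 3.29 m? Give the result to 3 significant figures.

With no inflow, A dh/dt = −0.0653 √h.
This is separable: 2 d(√h)/dt = −0.0653/A, so √h = √h₀ − (0.0653/(2A)) t.
t = 2A(√h₀ − √h)/0.0653 = 2·5.23·(√5.73 − √3.29)/0.0653
  = 10.460 × (2.3937 − 1.8138) / 0.0653 = 92.892 s.

92.9 s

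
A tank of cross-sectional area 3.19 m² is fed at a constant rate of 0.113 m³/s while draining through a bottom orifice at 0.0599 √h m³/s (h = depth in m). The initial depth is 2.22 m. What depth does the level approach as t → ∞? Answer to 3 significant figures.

3.56 m

Level balance: A dh/dt = 0.113 − 0.0599 √h. Setting dh/dt = 0:
Q_in = 0.0599 √h_ss ⇒ √h_ss = 0.113/0.0599 = 1.8865.
h_ss = 1.8865² = 3.5588 m. (Since h₀ = 2.22 m < h_ss, the level will rise toward this value.)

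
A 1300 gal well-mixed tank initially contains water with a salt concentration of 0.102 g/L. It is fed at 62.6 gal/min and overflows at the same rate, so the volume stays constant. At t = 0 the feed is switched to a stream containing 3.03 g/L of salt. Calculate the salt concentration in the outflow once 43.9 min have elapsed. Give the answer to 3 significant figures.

2.68 g/L

Mass balance on the solute (V constant): V dC/dt = Q(C_in − C).
Time constant τ = V/Q = 1300/62.6 = 20.767 min.
Solution: C(t) = C_in + (C₀ − C_in) e^(−t/τ).
C(43.9) = 3.03 + (0.102 − 3.03)·e^(−43.9/20.767) = 3.03 + (-2.9280)·0.12076 = 2.6764 g/L.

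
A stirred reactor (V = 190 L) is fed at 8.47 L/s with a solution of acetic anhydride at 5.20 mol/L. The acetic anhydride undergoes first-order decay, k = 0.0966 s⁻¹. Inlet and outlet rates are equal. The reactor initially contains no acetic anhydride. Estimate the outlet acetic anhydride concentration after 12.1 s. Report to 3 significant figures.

Accumulation = in − out − consumed: V dC/dt = Q C_in − Q C − k V C.
This is linear with rate a = Q/V + k = 0.14118 s⁻¹.
C_ss = Q C_in/(Q + kV) = 1.6420 mol/L; C(t) = C_ss + (C₀ − C_ss) e^(−a t).
C(12.1) = 1.6420 + (-1.6420)·e^(−0.14118·12.1) = 1.6420 + (-1.6420)·0.18118 = 1.3445 mol/L.

1.34 mol/L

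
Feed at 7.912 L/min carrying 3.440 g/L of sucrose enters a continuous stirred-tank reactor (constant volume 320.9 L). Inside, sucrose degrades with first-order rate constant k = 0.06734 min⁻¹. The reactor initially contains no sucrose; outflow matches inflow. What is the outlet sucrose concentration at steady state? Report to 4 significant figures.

V dC/dt = Q(C_in − C) − k V C.
Steady state (dC/dt = 0): C_ss = Q C_in/(Q + kV) = C_in/(1 + kV/Q).
C_ss = 7.912·3.440/(7.912 + 0.06734·320.9) = 27.2173/29.5214 = 0.921951 g/L.

0.9220 g/L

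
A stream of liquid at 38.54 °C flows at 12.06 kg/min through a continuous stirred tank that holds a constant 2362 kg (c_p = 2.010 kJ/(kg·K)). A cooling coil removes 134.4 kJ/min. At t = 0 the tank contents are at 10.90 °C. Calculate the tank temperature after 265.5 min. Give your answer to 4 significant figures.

M c_p dT/dt = ṁ c_p (T_in − T) − Q̇.
τ = M/ṁ = 195.854 min; T_ss = T_in − Q̇/(ṁ c_p) = 38.54 − 134.4/(12.06·2.010) = 32.9956 °C.
This is linear first-order; T(t) = T_ss + (T₀ − T_ss) e^(−t/τ).
T(265.5) = 32.9956 + (-22.0956)·e^(−265.5/195.854) = 32.9956 + (-22.0956)·0.257792 = 27.2995 °C.

27.30 °C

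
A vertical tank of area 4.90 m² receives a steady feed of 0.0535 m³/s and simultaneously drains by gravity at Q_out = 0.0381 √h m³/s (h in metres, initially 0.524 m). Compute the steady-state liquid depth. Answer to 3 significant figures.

1.97 m

Level balance: A dh/dt = 0.0535 − 0.0381 √h. Setting dh/dt = 0:
Q_in = 0.0381 √h_ss ⇒ √h_ss = 0.0535/0.0381 = 1.4042.
h_ss = 1.4042² = 1.9718 m. (Since h₀ = 0.524 m < h_ss, the level will rise toward this value.)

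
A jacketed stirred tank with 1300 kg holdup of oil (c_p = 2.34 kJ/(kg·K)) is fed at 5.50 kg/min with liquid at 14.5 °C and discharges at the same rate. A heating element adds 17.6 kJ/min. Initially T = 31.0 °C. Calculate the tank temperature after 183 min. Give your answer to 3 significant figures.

22.8 °C

Energy balance: M c_p dT/dt = ṁ c_p (T_in − T) + 17.6.
τ = M/ṁ = 236.36 min; T_ss = T_in + Q̇/(ṁ c_p) = 14.5 + 17.6/(5.50·2.34) = 15.868 °C.
Integrating: T(t) = T_ss + (T₀ − T_ss) e^(−t/τ).
T(183) = 15.868 + (15.132)·e^(−183/236.36) = 15.868 + (15.132)·0.46106 = 22.844 °C.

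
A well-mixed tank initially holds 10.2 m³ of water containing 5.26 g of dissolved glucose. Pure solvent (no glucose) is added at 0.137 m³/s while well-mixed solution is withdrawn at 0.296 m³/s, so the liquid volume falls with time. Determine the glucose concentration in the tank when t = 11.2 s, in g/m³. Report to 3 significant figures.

0.437 g/m³

Let m(t) be the amount of glucose. Volume: V(t) = V₀ + (Q_in − Q_out) t = 10.2 − 0.15900 t; V(11.2) = 8.4192 m³.
Solute balance: dm/dt = 0 − Q_out C = −Q_out m/V(t).
dm/m = −Q_out dt/(V₀ − 0.15900 t); integrating gives ln(m/m₀) = −(Q_out/(Q_in−Q_out)) ln(V/V₀).
m = m₀ (V₀/V)^(Q_out/(Q_in−Q_out)) = 5.26 × (10.2/8.4192)^(-1.8616) = 3.6801 g.
C = m/V = 3.6801/8.4192 = 0.43711 g/m³.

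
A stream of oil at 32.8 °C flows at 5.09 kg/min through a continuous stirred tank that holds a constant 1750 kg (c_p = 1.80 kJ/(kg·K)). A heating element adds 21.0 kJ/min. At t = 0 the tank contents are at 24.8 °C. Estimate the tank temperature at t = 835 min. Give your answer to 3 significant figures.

M c_p dT/dt = ṁ c_p (T_in − T) + Q̇.
τ = M/ṁ = 343.81 min; T_ss = T_in + Q̇/(ṁ c_p) = 32.8 + 21.0/(5.09·1.80) = 35.092 °C.
Solution: T(t) = T_ss + (T₀ − T_ss) e^(−t/τ).
T(835) = 35.092 + (-10.292)·e^(−835/343.81) = 35.092 + (-10.292)·0.088155 = 34.185 °C.

34.2 °C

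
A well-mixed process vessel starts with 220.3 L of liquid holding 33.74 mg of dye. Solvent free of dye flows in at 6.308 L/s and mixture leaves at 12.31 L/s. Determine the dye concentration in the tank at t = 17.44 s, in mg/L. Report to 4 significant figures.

0.07778 mg/L

Total volume: dV/dt = Q_in − Q_out = -6.00200 L/s, so V(t) = 220.3 − 6.00200 t and V(17.44) = 115.625 L.
Solute balance: dm/dt = 0 − Q_out C = −Q_out m/V(t).
Separate: dm/m = −Q_out dt/V(t) ⇒ ln(m/m₀) = −(Q_out/(Q_in−Q_out)) ln(V/V₀).
m = m₀ (V₀/V)^(Q_out/(Q_in−Q_out)) = 33.74 × (220.3/115.625)^(-2.05098) = 8.99388 mg.
C = m/V = 8.99388/115.625 = 0.0777848 mg/L.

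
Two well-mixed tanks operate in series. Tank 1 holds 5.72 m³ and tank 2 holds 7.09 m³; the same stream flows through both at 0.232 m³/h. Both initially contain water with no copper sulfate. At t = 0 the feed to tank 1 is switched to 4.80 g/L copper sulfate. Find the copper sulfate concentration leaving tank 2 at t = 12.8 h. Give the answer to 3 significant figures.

0.384 g/L

Species balance on tank i: dCᵢ/dt = (Cᵢ₋₁ − Cᵢ)/τᵢ with τᵢ = Vᵢ/Q.
τ₁ = 5.72/0.232 = 24.655 h; τ₂ = 7.09/0.232 = 30.560 h.
Solving the cascade with C₁(0)=C₂(0)=0 gives C₂(t) = C_in[1 − (τ₁ e^(−t/τ₁) − τ₂ e^(−t/τ₂))/(τ₁ − τ₂)].
At t = 12.8: e^(−t/τ₁) = 0.59502, e^(−t/τ₂) = 0.65781.
C₂ = 4.80·[1 − (24.655·0.59502 − 30.560·0.65781)/(-5.9052)] = 4.80·0.080043 = 0.38421 g/L.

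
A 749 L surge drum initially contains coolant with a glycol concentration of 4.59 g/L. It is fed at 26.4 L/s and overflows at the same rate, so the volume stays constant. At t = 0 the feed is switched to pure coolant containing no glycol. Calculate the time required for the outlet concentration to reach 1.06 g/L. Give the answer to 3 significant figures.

Unsteady species balance (constant V, well mixed): V dC/dt = Q(C_in − C), so τ = V/Q = 28.371 s.
C(t) = C_in + (C₀ − C_in) e^(−t/τ). Set C = 1.06 and solve for t:
e^(−t/τ) = (C − C_in)/(C₀ − C_in) = (1.06 − 0)/(4.59 − 0) = 0.23094
t = −τ ln(…) = 28.371 × 1.4656 = 41.581 s.

41.6 s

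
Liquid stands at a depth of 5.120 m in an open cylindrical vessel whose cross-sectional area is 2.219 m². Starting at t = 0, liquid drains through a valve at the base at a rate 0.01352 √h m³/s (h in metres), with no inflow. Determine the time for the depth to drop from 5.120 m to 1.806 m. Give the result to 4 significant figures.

A dh/dt = −Q_out = −0.01352 √h.
Separate and integrate: 2(√h − √h₀) = −(0.01352/A) t.
t = 2A(√h₀ − √h)/0.01352 = 2·2.219·(√5.120 − √1.806)/0.01352
  = 4.43800 × (2.26274 − 1.34387) / 0.01352 = 301.622 s.

301.6 s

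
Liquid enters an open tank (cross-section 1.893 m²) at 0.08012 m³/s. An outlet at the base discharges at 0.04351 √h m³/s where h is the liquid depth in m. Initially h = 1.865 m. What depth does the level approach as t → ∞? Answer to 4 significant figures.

A dh/dt = Q_in − 0.04351 √h. Steady state requires inflow = outflow:
Q_in = 0.04351 √h_ss ⇒ √h_ss = 0.08012/0.04351 = 1.84142.
h_ss = 1.84142² = 3.39081 m. (Since h₀ = 1.865 m < h_ss, the level will rise toward this value.)

3.391 m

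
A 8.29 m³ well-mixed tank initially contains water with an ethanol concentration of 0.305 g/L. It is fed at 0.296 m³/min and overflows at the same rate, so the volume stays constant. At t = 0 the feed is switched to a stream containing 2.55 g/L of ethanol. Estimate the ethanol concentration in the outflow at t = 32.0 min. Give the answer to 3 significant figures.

Unsteady species balance (constant V, well mixed): V dC/dt = Q(C_in − C).
Time constant τ = V/Q = 8.29/0.296 = 28.007 min.
Solution: C(t) = C_in + (C₀ − C_in) e^(−t/τ).
C(32.0) = 2.55 + (0.305 − 2.55)·e^(−32.0/28.007) = 2.55 + (-2.2450)·0.31899 = 1.8339 g/L.

1.83 g/L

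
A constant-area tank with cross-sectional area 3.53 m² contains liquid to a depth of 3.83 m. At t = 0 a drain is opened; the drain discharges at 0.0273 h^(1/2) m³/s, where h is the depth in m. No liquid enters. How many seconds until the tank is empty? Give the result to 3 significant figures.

506 s

With no inflow, A dh/dt = −0.0273 √h.
This is separable: 2 d(√h)/dt = −0.0273/A, so √h = √h₀ − (0.0273/(2A)) t.
Tank is empty when √h = 0: t_empty = 2A√h₀/0.0273.
t_empty = 2·3.53·√3.83/0.0273 = 7.0600·1.9570/0.0273 = 506.11 s.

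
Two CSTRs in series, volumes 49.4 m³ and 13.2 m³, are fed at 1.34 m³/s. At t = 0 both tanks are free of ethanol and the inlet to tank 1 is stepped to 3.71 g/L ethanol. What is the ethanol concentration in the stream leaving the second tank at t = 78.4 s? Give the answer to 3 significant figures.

Time constants: τᵢ = Vᵢ/Q for each well-mixed tank.
τ₁ = 49.4/1.34 = 36.866 s; τ₂ = 13.2/1.34 = 9.8507 s.
Solving the cascade with C₁(0)=C₂(0)=0 gives C₂(t) = C_in[1 − (τ₁ e^(−t/τ₁) − τ₂ e^(−t/τ₂))/(τ₁ − τ₂)].
At t = 78.4: e^(−t/τ₁) = 0.11924, e^(−t/τ₂) = 0.00034958.
C₂ = 3.71·[1 − (36.866·0.11924 − 9.8507·0.00034958)/(27.015)] = 3.71·0.83741 = 3.1068 g/L.

3.11 g/L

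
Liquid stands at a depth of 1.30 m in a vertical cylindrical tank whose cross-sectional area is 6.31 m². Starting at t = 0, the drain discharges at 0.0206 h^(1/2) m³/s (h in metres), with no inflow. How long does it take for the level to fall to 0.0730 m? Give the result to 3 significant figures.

A dh/dt = −Q_out = −0.0206 √h.
Separate and integrate: 2(√h − √h₀) = −(0.0206/A) t.
t = 2A(√h₀ − √h)/0.0206 = 2·6.31·(√1.30 − √0.0730)/0.0206
  = 12.620 × (1.1402 − 0.27019) / 0.0206 = 532.97 s.

533 s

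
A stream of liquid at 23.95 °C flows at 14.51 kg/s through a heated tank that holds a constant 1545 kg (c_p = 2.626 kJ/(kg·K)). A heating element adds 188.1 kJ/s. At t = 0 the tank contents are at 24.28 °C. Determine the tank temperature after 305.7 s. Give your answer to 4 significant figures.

28.63 °C

Heat balance on the well-mixed liquid: M c_p dT/dt = ṁ c_p (T_in − T) + 188.1.
Rearrange: dT/dt = (T_ss − T)/τ with τ = M/ṁ = 106.478 s and T_ss = T_in + Q̇/(ṁ c_p) = 28.8866 °C.
Integrating: T(t) = T_ss + (T₀ − T_ss) e^(−t/τ).
T(305.7) = 28.8866 + (-4.60659)·e^(−305.7/106.478) = 28.8866 + (-4.60659)·0.0566418 = 28.6257 °C.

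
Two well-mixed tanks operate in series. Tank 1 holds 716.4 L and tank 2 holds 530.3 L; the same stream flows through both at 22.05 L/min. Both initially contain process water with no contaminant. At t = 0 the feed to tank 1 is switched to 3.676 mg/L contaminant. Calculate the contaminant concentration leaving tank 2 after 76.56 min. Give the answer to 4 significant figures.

2.769 mg/L

Species balance on tank i: dCᵢ/dt = (Cᵢ₋₁ − Cᵢ)/τᵢ with τᵢ = Vᵢ/Q.
τ₁ = 716.4/22.05 = 32.4898 min; τ₂ = 530.3/22.05 = 24.0499 min.
Tank 1: C₁ = C_in(1 − e^(−t/τ₁)). Tank 2 (τ₁ ≠ τ₂): C₂ = C_in[1 − (τ₁ e^(−t/τ₁) − τ₂ e^(−t/τ₂))/(τ₁ − τ₂)].
At t = 76.56: e^(−t/τ₁) = 0.0947577, e^(−t/τ₂) = 0.0414452.
C₂ = 3.676·[1 − (32.4898·0.0947577 − 24.0499·0.0414452)/(8.43991)] = 3.676·0.753326 = 2.76923 mg/L.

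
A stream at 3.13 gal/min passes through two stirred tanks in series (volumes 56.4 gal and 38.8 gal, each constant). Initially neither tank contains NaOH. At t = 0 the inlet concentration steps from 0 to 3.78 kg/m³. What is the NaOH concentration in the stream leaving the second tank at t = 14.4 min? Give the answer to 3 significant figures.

0.941 kg/m³

Each tank obeys Vᵢ dCᵢ/dt = Q(Cᵢ₋₁ − Cᵢ), so τᵢ = Vᵢ/Q.
τ₁ = 56.4/3.13 = 18.019 min; τ₂ = 38.8/3.13 = 12.396 min.
Solving the cascade with C₁(0)=C₂(0)=0 gives C₂(t) = C_in[1 − (τ₁ e^(−t/τ₁) − τ₂ e^(−t/τ₂))/(τ₁ − τ₂)].
At t = 14.4: e^(−t/τ₁) = 0.44971, e^(−t/τ₂) = 0.31297.
C₂ = 3.78·[1 − (18.019·0.44971 − 12.396·0.31297)/(5.6230)] = 3.78·0.24883 = 0.94059 kg/m³.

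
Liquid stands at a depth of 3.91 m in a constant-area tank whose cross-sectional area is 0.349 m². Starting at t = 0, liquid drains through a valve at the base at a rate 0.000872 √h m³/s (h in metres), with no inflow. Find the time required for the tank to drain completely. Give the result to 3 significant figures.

Mass balance (ρ constant): A dh/dt = −0.000872 √h.
Separate and integrate: 2(√h − √h₀) = −(0.000872/A) t.
Set h = 0: 2√h₀ = (0.000872/A) t_empty ⇒ t_empty = 2A√h₀/0.000872.
t_empty = 2·0.349·√3.91/0.000872 = 0.69800·1.9774/0.000872 = 1582.8 s.

1580 s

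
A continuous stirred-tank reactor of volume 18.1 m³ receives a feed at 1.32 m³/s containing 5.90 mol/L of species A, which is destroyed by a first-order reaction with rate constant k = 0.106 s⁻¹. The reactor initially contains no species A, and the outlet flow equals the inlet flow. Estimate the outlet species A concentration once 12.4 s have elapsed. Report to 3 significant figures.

V dC/dt = Q(C_in − C) − k V C.
dC/dt = (Q/V) C_in − (Q/V + k) C; effective rate a = Q/V + k = 0.072928 + 0.106 = 0.17893 s⁻¹.
C_ss = Q C_in/(Q + kV) = 2.4047 mol/L; C(t) = C_ss + (C₀ − C_ss) e^(−a t).
C(12.4) = 2.4047 + (-2.4047)·e^(−0.17893·12.4) = 2.4047 + (-2.4047)·0.10875 = 2.1432 mol/L.

2.14 mol/L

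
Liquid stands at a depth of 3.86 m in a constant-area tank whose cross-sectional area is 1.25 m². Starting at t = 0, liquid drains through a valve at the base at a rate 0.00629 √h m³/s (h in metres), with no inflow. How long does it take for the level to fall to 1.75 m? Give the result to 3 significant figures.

255 s

Volume balance on the tank: A dh/dt = −0.00629 √h.
Separate and integrate: 2(√h − √h₀) = −(0.00629/A) t.
t = 2A(√h₀ − √h)/0.00629 = 2·1.25·(√3.86 − √1.75)/0.00629
  = 2.5000 × (1.9647 − 1.3229) / 0.00629 = 255.09 s.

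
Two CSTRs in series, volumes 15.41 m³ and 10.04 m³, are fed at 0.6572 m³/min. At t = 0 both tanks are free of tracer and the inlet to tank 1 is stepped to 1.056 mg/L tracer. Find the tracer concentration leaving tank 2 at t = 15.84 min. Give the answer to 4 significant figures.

Each tank obeys Vᵢ dCᵢ/dt = Q(Cᵢ₋₁ − Cᵢ), so τᵢ = Vᵢ/Q.
τ₁ = 15.41/0.6572 = 23.4480 min; τ₂ = 10.04/0.6572 = 15.2769 min.
Solving the cascade with C₁(0)=C₂(0)=0 gives C₂(t) = C_in[1 − (τ₁ e^(−t/τ₁) − τ₂ e^(−t/τ₂))/(τ₁ − τ₂)].
At t = 15.84: e^(−t/τ₁) = 0.508882, e^(−t/τ₂) = 0.354567.
C₂ = 1.056·[1 − (23.4480·0.508882 − 15.2769·0.354567)/(8.17103)] = 1.056·0.202603 = 0.213949 mg/L.

0.2139 mg/L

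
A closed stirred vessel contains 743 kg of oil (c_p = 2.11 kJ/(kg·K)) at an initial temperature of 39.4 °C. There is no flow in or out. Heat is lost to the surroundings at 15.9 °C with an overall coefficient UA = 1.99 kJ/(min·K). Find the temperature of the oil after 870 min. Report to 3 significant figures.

Heat balance on the well-mixed liquid: M c_p dT/dt = −UA(T − T_amb).
dT/dt = (T_ss − T)/τ with T_ss = T_amb = 15.900 °C, τ = M c_p/UA = 743·2.11/1.99 = 787.80 min.
This is linear first-order; T(t) = T_ss + (T₀ − T_ss) e^(−t/τ).
T(870) = 15.900 + (23.500)·0.33143 = 23.689 °C.

23.7 °C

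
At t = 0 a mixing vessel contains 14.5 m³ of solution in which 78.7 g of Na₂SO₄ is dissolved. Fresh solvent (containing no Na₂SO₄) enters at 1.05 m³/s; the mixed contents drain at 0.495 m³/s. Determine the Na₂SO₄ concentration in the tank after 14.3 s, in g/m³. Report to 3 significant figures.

Let m(t) be the amount of Na₂SO₄. Volume: V(t) = V₀ + (Q_in − Q_out) t = 14.5 + 0.55500 t; V(14.3) = 22.437 m³.
Species balance (pure solvent in): dm/dt = −Q_out · m/V(t).
Separate: dm/m = −Q_out dt/V(t) ⇒ ln(m/m₀) = −(Q_out/(Q_in−Q_out)) ln(V/V₀).
m = m₀ (V₀/V)^(Q_out/(Q_in−Q_out)) = 78.7 × (14.5/22.437)^(0.89189) = 53.319 g.
C = m/V = 53.319/22.437 = 2.3764 g/m³.

2.38 g/m³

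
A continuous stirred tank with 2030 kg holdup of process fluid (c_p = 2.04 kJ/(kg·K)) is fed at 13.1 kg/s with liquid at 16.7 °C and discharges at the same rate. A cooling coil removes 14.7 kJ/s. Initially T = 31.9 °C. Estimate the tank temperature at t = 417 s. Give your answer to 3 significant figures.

M c_p dT/dt = ṁ c_p (T_in − T) − Q̇.
Rearrange: dT/dt = (T_ss − T)/τ with τ = M/ṁ = 154.96 s and T_ss = T_in − Q̇/(ṁ c_p) = 16.150 °C.
T approaches T_ss exponentially: T(t) = T_ss + (T₀ − T_ss) e^(−t/τ).
T(417) = 16.150 + (15.750)·e^(−417/154.96) = 16.150 + (15.750)·0.067814 = 17.218 °C.

17.2 °C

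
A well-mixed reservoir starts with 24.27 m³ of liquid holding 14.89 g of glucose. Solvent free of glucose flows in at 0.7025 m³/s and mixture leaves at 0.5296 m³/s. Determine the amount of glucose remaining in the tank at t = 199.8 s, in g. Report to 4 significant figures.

0.9895 g

Let m(t) be the amount of glucose. Volume: V(t) = V₀ + (Q_in − Q_out) t = 24.27 + 0.172900 t; V(199.8) = 58.8154 m³.
Solute balance: dm/dt = 0 − Q_out C = −Q_out m/V(t).
Separate: dm/m = −Q_out dt/V(t) ⇒ ln(m/m₀) = −(Q_out/(Q_in−Q_out)) ln(V/V₀).
m = m₀ (V₀/V)^(Q_out/(Q_in−Q_out)) = 14.89 × (24.27/58.8154)^(3.06304) = 0.989454 g.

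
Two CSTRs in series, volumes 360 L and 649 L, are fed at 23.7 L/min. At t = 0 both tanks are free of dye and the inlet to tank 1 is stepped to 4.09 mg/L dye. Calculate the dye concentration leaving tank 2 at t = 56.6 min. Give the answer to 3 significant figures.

3.05 mg/L

Each tank obeys Vᵢ dCᵢ/dt = Q(Cᵢ₋₁ − Cᵢ), so τᵢ = Vᵢ/Q.
τ₁ = 360/23.7 = 15.190 min; τ₂ = 649/23.7 = 27.384 min.
Solving the cascade with C₁(0)=C₂(0)=0 gives C₂(t) = C_in[1 − (τ₁ e^(−t/τ₁) − τ₂ e^(−t/τ₂))/(τ₁ − τ₂)].
At t = 56.6: e^(−t/τ₁) = 0.024085, e^(−t/τ₂) = 0.12658.
C₂ = 4.09·[1 − (15.190·0.024085 − 27.384·0.12658)/(-12.194)] = 4.09·0.74575 = 3.0501 mg/L.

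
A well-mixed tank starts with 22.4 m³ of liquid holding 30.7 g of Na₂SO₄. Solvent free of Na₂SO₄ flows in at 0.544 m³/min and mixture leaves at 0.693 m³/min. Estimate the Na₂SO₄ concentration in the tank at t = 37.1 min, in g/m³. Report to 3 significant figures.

Let m(t) be the amount of Na₂SO₄. Volume: V(t) = V₀ + (Q_in − Q_out) t = 22.4 − 0.14900 t; V(37.1) = 16.872 m³.
Species balance (pure solvent in): dm/dt = −Q_out · m/V(t).
Separate: dm/m = −Q_out dt/V(t) ⇒ ln(m/m₀) = −(Q_out/(Q_in−Q_out)) ln(V/V₀).
m = m₀ (V₀/V)^(Q_out/(Q_in−Q_out)) = 30.7 × (22.4/16.872)^(-4.6510) = 8.2167 g.
C = m/V = 8.2167/16.872 = 0.48700 g/m³.

0.487 g/m³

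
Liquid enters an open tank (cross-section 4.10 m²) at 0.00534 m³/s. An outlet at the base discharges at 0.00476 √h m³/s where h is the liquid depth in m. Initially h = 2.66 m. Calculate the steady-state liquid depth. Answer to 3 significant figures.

1.26 m

Level balance: A dh/dt = 0.00534 − 0.00476 √h. Setting dh/dt = 0:
Q_in = 0.00476 √h_ss ⇒ √h_ss = 0.00534/0.00476 = 1.1218.
h_ss = 1.1218² = 1.2585 m. (Since h₀ = 2.66 m > h_ss, the level will fall toward this value.)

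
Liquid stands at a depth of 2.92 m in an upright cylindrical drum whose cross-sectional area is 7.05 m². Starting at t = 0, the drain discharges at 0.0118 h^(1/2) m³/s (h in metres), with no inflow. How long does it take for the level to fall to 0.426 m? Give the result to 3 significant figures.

1260 s

Unsteady balance on liquid volume: A dh/dt = −0.0118 √h.
Separate and integrate: 2(√h − √h₀) = −(0.0118/A) t.
t = 2A(√h₀ − √h)/0.0118 = 2·7.05·(√2.92 − √0.426)/0.0118
  = 14.100 × (1.7088 − 0.65269) / 0.0118 = 1262.0 s.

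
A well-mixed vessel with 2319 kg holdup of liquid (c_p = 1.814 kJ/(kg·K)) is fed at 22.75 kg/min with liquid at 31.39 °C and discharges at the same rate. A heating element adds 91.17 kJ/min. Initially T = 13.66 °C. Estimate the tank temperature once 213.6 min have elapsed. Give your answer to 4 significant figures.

31.15 °C

First-law balance (no shaft work): M c_p dT/dt = ṁ c_p (T_in − T) + 91.17.
τ = M/ṁ = 101.934 min; T_ss = T_in + Q̇/(ṁ c_p) = 31.39 + 91.17/(22.75·1.814) = 33.5992 °C.
This is linear first-order; T(t) = T_ss + (T₀ − T_ss) e^(−t/τ).
T(213.6) = 33.5992 + (-19.9392)·e^(−213.6/101.934) = 33.5992 + (-19.9392)·0.123012 = 31.1464 °C.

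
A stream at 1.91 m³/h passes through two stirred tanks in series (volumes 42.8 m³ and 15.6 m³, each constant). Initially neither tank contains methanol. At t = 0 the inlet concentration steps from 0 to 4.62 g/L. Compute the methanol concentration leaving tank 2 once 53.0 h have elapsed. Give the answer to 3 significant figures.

Each tank obeys Vᵢ dCᵢ/dt = Q(Cᵢ₋₁ − Cᵢ), so τᵢ = Vᵢ/Q.
τ₁ = 42.8/1.91 = 22.408 h; τ₂ = 15.6/1.91 = 8.1675 h.
Tank 1: C₁ = C_in(1 − e^(−t/τ₁)). Tank 2 (τ₁ ≠ τ₂): C₂ = C_in[1 − (τ₁ e^(−t/τ₁) − τ₂ e^(−t/τ₂))/(τ₁ − τ₂)].
At t = 53.0: e^(−t/τ₁) = 0.093932, e^(−t/τ₂) = 0.0015199.
C₂ = 4.62·[1 − (22.408·0.093932 − 8.1675·0.0015199)/(14.241)] = 4.62·0.85307 = 3.9412 g/L.

3.94 g/L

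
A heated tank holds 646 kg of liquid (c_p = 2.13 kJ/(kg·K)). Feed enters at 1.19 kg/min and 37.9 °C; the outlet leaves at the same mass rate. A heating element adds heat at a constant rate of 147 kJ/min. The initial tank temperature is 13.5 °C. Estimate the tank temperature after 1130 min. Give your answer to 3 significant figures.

M c_p dT/dt = ṁ c_p (T_in − T) + Q̇.
Rearrange: dT/dt = (T_ss − T)/τ with τ = M/ṁ = 542.86 min and T_ss = T_in + Q̇/(ṁ c_p) = 95.895 °C.
Solution: T(t) = T_ss + (T₀ − T_ss) e^(−t/τ).
T(1130) = 95.895 + (-82.395)·e^(−1130/542.86) = 95.895 + (-82.395)·0.12473 = 85.618 °C.

85.6 °C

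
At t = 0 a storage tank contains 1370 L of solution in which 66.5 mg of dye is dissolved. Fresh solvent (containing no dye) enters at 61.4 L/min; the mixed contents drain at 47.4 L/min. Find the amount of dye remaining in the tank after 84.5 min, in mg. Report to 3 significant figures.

8.08 mg

Total volume: dV/dt = Q_in − Q_out = 14.000 L/min, so V(t) = 1370 + 14.000 t and V(84.5) = 2553.0 L.
Species balance (pure solvent in): dm/dt = −Q_out · m/V(t).
Separate: dm/m = −Q_out dt/V(t) ⇒ ln(m/m₀) = −(Q_out/(Q_in−Q_out)) ln(V/V₀).
m = m₀ (V₀/V)^(Q_out/(Q_in−Q_out)) = 66.5 × (1370/2553.0)^(3.3857) = 8.0828 mg.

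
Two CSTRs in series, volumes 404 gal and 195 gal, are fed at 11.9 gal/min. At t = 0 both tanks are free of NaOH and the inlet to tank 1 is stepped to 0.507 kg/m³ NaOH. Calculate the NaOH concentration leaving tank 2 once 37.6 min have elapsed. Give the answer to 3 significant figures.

0.231 kg/m³

Species balance on tank i: dCᵢ/dt = (Cᵢ₋₁ − Cᵢ)/τᵢ with τᵢ = Vᵢ/Q.
τ₁ = 404/11.9 = 33.950 min; τ₂ = 195/11.9 = 16.387 min.
Solving the cascade with C₁(0)=C₂(0)=0 gives C₂(t) = C_in[1 − (τ₁ e^(−t/τ₁) − τ₂ e^(−t/τ₂))/(τ₁ − τ₂)].
At t = 37.6: e^(−t/τ₁) = 0.33038, e^(−t/τ₂) = 0.10081.
C₂ = 0.507·[1 − (33.950·0.33038 − 16.387·0.10081)/(17.563)] = 0.507·0.45543 = 0.23090 kg/m³.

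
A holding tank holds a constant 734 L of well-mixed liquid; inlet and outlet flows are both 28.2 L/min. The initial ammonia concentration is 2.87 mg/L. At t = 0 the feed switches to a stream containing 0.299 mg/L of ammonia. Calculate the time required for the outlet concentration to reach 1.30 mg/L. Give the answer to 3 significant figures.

Species balance: V dC/dt = Q(C_in − C) ⇒ τ = V/Q = 26.028 min.
C(t) = C_in + (C₀ − C_in) e^(−t/τ). Set C = 1.30 and solve for t:
e^(−t/τ) = (C − C_in)/(C₀ − C_in) = (1.30 − 0.299)/(2.87 − 0.299) = 0.38934
t = −τ ln(…) = 26.028 × 0.94330 = 24.552 min.

24.6 min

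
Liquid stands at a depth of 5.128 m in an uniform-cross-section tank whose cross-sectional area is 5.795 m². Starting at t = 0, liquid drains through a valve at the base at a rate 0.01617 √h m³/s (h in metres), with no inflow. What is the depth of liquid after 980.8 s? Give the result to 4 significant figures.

A dh/dt = −Q_out = −0.01617 √h.
This is separable: 2 d(√h)/dt = −0.01617/A, so √h = √h₀ − (0.01617/(2A)) t.
√h = √5.128 − 0.01617·980.8/(2·5.795) = 2.26451 − 1.36838 = 0.896128.
h = 0.896128² = 0.803045 m.

0.8030 m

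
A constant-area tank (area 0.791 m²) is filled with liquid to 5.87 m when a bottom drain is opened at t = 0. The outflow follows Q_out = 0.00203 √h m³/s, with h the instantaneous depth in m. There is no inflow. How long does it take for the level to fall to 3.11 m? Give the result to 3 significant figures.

Mass balance (ρ constant): A dh/dt = −0.00203 √h.
∫ h^(−1/2) dh = −(0.00203/A) ∫ dt, giving 2√h = 2√h₀ − (0.00203/A) t.
t = 2A(√h₀ − √h)/0.00203 = 2·0.791·(√5.87 − √3.11)/0.00203
  = 1.5820 × (2.4228 − 1.7635) / 0.00203 = 513.79 s.

514 s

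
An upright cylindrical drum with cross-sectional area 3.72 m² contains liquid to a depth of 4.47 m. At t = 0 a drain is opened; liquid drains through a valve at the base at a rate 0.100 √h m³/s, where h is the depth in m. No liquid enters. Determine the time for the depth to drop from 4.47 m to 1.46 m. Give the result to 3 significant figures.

A dh/dt = −Q_out = −0.100 √h.
This is separable: 2 d(√h)/dt = −0.100/A, so √h = √h₀ − (0.100/(2A)) t.
t = 2A(√h₀ − √h)/0.100 = 2·3.72·(√4.47 − √1.46)/0.100
  = 7.4400 × (2.1142 − 1.2083) / 0.100 = 67.401 s.

67.4 s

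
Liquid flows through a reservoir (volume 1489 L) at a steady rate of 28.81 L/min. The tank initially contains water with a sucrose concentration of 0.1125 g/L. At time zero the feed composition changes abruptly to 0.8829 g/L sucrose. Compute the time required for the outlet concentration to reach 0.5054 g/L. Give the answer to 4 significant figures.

Transient balance on the dissolved component: V dC/dt = Q(C_in − C), so τ = V/Q = 51.6834 min.
C(t) = C_in + (C₀ − C_in) e^(−t/τ). Set C = 0.5054 and solve for t:
e^(−t/τ) = (C − C_in)/(C₀ − C_in) = (0.5054 − 0.8829)/(0.1125 − 0.8829) = 0.490005
t = −τ ln(…) = 51.6834 × 0.713339 = 36.8678 min.

36.87 min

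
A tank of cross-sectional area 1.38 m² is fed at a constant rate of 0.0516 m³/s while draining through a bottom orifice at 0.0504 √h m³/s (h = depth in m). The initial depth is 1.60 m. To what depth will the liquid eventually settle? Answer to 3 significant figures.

1.05 m

Level balance: A dh/dt = 0.0516 − 0.0504 √h. Setting dh/dt = 0:
Q_in = 0.0504 √h_ss ⇒ √h_ss = 0.0516/0.0504 = 1.0238.
h_ss = 1.0238² = 1.0482 m. (Since h₀ = 1.60 m > h_ss, the level will fall toward this value.)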